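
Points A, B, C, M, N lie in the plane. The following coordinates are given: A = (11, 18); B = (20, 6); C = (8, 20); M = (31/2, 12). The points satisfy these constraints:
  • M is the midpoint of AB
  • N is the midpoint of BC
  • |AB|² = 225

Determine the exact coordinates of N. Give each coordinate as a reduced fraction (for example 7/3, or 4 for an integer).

N = (14, 13)

1. N_x = 14  [2·N = B+C = (20, 6)+(8, 20)]
2. N_y = 13  [2·N = B+C = (20, 6)+(8, 20)]
   so N = (14, 13)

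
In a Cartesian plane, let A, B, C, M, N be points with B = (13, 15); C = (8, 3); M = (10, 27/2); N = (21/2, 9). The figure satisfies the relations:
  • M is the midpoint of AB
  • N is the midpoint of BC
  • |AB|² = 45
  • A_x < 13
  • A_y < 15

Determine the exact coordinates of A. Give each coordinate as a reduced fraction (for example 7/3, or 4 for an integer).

1. A_x = 7  [A = 2·M−B = 2·(10, 27/2)−(13, 15)]
2. A_y = 12  [A = 2·M−B = 2·(10, 27/2)−(13, 15)]
   so A = (7, 12)

A = (7, 12)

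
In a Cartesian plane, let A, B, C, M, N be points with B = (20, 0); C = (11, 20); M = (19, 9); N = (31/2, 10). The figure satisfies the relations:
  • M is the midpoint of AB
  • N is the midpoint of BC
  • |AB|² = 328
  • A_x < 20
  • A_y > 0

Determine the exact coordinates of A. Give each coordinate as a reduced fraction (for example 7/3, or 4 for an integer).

1. A_x = 18  [A = 2·M−B = 2·(19, 9)−(20, 0)]
2. A_y = 18  [A = 2·M−B = 2·(19, 9)−(20, 0)]
   so A = (18, 18)

A = (18, 18)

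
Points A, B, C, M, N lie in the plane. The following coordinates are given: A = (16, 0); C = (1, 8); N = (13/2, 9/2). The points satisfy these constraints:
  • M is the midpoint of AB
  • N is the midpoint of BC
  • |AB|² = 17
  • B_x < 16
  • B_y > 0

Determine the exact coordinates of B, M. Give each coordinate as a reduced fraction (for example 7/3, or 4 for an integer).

1. B_x = 12  [B = 2·N−C = 2·(13/2, 9/2)−(1, 8)]
2. B_y = 1  [B = 2·N−C = 2·(13/2, 9/2)−(1, 8)]
   so B = (12, 1)
3. M_x = 14  [2·M = A+B = (16, 0)+(12, 1)]
4. M_y = 1/2  [2·M = A+B = (16, 0)+(12, 1)]
   so M = (14, 1/2)

B = (12, 1)
M = (14, 1/2)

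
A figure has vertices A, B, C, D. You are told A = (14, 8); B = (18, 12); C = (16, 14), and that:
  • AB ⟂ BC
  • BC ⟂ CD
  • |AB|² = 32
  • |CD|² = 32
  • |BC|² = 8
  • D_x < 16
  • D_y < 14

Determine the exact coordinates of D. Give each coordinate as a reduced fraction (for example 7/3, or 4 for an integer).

D = (12, 10)

1. D_x = 12  [[BC ⟂ CD ⇒ -2x+2y+4=0] ∩ [|D−(16, 14)|²=32]]
2. D_y = 10  [[BC ⟂ CD ⇒ -2x+2y+4=0] ∩ [|D−(16, 14)|²=32]]
   so D = (12, 10)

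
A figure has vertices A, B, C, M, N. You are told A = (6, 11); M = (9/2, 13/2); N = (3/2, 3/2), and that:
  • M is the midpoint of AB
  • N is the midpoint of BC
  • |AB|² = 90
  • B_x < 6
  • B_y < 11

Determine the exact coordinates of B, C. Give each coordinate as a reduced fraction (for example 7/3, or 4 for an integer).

B = (3, 2)
C = (0, 1)

1. B_x = 3  [B = 2·M−A = 2·(9/2, 13/2)−(6, 11)]
2. B_y = 2  [B = 2·M−A = 2·(9/2, 13/2)−(6, 11)]
   so B = (3, 2)
3. C_x = 0  [C = 2·N−B = 2·(3/2, 3/2)−(3, 2)]
4. C_y = 1  [C = 2·N−B = 2·(3/2, 3/2)−(3, 2)]
   so C = (0, 1)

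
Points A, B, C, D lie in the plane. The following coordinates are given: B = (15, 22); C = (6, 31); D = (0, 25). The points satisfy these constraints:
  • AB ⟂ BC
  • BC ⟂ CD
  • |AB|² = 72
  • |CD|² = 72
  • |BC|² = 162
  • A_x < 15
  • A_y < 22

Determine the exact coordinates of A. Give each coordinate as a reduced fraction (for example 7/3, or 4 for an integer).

A = (9, 16)

1. A_x = 9  [[AB ⟂ BC ⇒ 9x-9y+63=0] ∩ [|A−(15, 22)|²=72]]
2. A_y = 16  [[AB ⟂ BC ⇒ 9x-9y+63=0] ∩ [|A−(15, 22)|²=72]]
   so A = (9, 16)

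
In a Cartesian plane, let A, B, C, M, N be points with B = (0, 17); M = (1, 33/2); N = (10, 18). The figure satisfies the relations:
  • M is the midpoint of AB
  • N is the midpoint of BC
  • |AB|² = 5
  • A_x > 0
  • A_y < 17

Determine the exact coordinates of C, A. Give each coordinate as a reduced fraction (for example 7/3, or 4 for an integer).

C = (20, 19)
A = (2, 16)

1. A_x = 2  [A = 2·M−B = 2·(1, 33/2)−(0, 17)]
2. A_y = 16  [A = 2·M−B = 2·(1, 33/2)−(0, 17)]
   so A = (2, 16)
3. C_x = 20  [C = 2·N−B = 2·(10, 18)−(0, 17)]
4. C_y = 19  [C = 2·N−B = 2·(10, 18)−(0, 17)]
   so C = (20, 19)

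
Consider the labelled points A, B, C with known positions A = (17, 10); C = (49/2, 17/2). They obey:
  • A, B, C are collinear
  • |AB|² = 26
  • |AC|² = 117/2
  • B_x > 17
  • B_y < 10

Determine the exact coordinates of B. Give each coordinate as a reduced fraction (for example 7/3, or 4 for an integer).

1. B_x = 22  [[A, B, C are collinear ⇒ -3/2x-15/2y+201/2=0] ∩ [|B−(17, 10)|²=26]]
2. B_y = 9  [[A, B, C are collinear ⇒ -3/2x-15/2y+201/2=0] ∩ [|B−(17, 10)|²=26]]
   so B = (22, 9)

B = (22, 9)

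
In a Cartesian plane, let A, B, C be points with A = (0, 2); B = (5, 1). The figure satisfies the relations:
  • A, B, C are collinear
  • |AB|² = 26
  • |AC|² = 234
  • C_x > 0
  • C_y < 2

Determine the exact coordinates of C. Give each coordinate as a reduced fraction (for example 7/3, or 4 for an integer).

1. C_x = 15  [[A, B, C are collinear ⇒ 1x+5y-10=0] ∩ [|C−(0, 2)|²=234]]
2. C_y = -1  [[A, B, C are collinear ⇒ 1x+5y-10=0] ∩ [|C−(0, 2)|²=234]]
   so C = (15, -1)

C = (15, -1)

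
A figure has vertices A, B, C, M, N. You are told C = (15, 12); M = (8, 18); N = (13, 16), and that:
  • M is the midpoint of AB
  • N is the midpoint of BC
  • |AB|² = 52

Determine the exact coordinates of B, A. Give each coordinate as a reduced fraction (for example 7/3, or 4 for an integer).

B = (11, 20)
A = (5, 16)

1. B_x = 11  [B = 2·N−C = 2·(13, 16)−(15, 12)]
2. B_y = 20  [B = 2·N−C = 2·(13, 16)−(15, 12)]
   so B = (11, 20)
3. A_x = 5  [A = 2·M−B = 2·(8, 18)−(11, 20)]
4. A_y = 16  [A = 2·M−B = 2·(8, 18)−(11, 20)]
   so A = (5, 16)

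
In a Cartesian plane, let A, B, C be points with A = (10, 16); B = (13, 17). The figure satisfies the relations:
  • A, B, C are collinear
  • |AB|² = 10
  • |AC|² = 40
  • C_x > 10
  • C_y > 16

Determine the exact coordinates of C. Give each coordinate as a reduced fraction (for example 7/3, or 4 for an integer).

C = (16, 18)

1. C_x = 16  [[A, B, C are collinear ⇒ -1x+3y-38=0] ∩ [|C−(10, 16)|²=40]]
2. C_y = 18  [[A, B, C are collinear ⇒ -1x+3y-38=0] ∩ [|C−(10, 16)|²=40]]
   so C = (16, 18)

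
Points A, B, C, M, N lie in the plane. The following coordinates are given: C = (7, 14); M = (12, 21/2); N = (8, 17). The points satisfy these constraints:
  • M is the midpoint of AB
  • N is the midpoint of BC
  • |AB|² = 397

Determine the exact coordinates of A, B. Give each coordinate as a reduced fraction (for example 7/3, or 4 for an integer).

A = (15, 1)
B = (9, 20)

1. B_x = 9  [B = 2·N−C = 2·(8, 17)−(7, 14)]
2. B_y = 20  [B = 2·N−C = 2·(8, 17)−(7, 14)]
   so B = (9, 20)
3. A_x = 15  [A = 2·M−B = 2·(12, 21/2)−(9, 20)]
4. A_y = 1  [A = 2·M−B = 2·(12, 21/2)−(9, 20)]
   so A = (15, 1)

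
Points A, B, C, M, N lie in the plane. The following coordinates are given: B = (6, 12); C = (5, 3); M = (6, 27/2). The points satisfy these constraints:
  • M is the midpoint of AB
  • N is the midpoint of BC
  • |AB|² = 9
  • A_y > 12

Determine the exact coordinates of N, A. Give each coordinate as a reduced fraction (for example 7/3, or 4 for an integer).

N = (11/2, 15/2)
A = (6, 15)

1. A_x = 6  [A = 2·M−B = 2·(6, 27/2)−(6, 12)]
2. A_y = 15  [A = 2·M−B = 2·(6, 27/2)−(6, 12)]
   so A = (6, 15)
3. N_x = 11/2  [2·N = B+C = (6, 12)+(5, 3)]
4. N_y = 15/2  [2·N = B+C = (6, 12)+(5, 3)]
   so N = (11/2, 15/2)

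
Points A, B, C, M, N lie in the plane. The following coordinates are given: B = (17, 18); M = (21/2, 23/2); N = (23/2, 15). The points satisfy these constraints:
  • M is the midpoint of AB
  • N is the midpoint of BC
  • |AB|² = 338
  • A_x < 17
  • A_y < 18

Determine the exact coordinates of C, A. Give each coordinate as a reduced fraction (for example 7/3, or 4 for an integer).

1. A_x = 4  [A = 2·M−B = 2·(21/2, 23/2)−(17, 18)]
2. A_y = 5  [A = 2·M−B = 2·(21/2, 23/2)−(17, 18)]
   so A = (4, 5)
3. C_x = 6  [C = 2·N−B = 2·(23/2, 15)−(17, 18)]
4. C_y = 12  [C = 2·N−B = 2·(23/2, 15)−(17, 18)]
   so C = (6, 12)

C = (6, 12)
A = (4, 5)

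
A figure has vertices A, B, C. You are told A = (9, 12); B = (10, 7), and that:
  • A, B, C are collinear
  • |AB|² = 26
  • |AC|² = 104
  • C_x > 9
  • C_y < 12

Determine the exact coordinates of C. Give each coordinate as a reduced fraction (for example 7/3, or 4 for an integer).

1. C_x = 11  [[A, B, C are collinear ⇒ 5x+1y-57=0] ∩ [|C−(9, 12)|²=104]]
2. C_y = 2  [[A, B, C are collinear ⇒ 5x+1y-57=0] ∩ [|C−(9, 12)|²=104]]
   so C = (11, 2)

C = (11, 2)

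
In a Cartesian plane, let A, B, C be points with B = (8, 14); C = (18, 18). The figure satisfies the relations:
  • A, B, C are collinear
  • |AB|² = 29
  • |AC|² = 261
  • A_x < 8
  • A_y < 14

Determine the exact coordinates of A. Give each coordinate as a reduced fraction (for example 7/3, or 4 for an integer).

A = (3, 12)

1. A_x = 3  [[A, B, C are collinear ⇒ -4x+10y-108=0] ∩ [|A−(8, 14)|²=29]]
2. A_y = 12  [[A, B, C are collinear ⇒ -4x+10y-108=0] ∩ [|A−(8, 14)|²=29]]
   so A = (3, 12)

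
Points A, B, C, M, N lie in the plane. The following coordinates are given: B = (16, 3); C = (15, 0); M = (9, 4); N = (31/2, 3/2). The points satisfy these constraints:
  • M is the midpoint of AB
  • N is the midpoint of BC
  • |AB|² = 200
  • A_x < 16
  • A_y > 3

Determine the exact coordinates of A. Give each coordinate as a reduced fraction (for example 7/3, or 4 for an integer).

A = (2, 5)

1. A_x = 2  [A = 2·M−B = 2·(9, 4)−(16, 3)]
2. A_y = 5  [A = 2·M−B = 2·(9, 4)−(16, 3)]
   so A = (2, 5)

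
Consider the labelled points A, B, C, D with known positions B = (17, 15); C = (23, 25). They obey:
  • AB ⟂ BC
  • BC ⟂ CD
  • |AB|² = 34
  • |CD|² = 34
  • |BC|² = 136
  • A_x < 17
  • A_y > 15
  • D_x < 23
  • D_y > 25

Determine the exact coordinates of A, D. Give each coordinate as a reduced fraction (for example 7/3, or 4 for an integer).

A = (12, 18)
D = (18, 28)

1. A_x = 12  [[AB ⟂ BC ⇒ -6x-10y+252=0] ∩ [|A−(17, 15)|²=34]]
2. A_y = 18  [[AB ⟂ BC ⇒ -6x-10y+252=0] ∩ [|A−(17, 15)|²=34]]
   so A = (12, 18)
3. D_x = 18  [[BC ⟂ CD ⇒ 6x+10y-388=0] ∩ [|D−(23, 25)|²=34]]
4. D_y = 28  [[BC ⟂ CD ⇒ 6x+10y-388=0] ∩ [|D−(23, 25)|²=34]]
   so D = (18, 28)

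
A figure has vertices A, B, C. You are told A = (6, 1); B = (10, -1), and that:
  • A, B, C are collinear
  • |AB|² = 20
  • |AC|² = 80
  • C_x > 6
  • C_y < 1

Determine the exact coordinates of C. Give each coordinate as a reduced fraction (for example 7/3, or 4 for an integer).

C = (14, -3)

1. C_x = 14  [[A, B, C are collinear ⇒ 2x+4y-16=0] ∩ [|C−(6, 1)|²=80]]
2. C_y = -3  [[A, B, C are collinear ⇒ 2x+4y-16=0] ∩ [|C−(6, 1)|²=80]]
   so C = (14, -3)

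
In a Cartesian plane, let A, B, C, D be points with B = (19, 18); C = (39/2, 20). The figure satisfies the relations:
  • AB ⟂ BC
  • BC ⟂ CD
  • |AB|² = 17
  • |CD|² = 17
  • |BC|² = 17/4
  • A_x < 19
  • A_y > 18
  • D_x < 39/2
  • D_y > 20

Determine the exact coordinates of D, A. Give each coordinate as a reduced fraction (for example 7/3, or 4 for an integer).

D = (31/2, 21)
A = (15, 19)

1. D_x = 31/2  [[BC ⟂ CD ⇒ 1/2x+2y-199/4=0] ∩ [|D−(39/2, 20)|²=17]]
2. D_y = 21  [[BC ⟂ CD ⇒ 1/2x+2y-199/4=0] ∩ [|D−(39/2, 20)|²=17]]
   so D = (31/2, 21)
3. A_x = 15  [[AB ⟂ BC ⇒ -1/2x-2y+91/2=0] ∩ [|A−(19, 18)|²=17]]
4. A_y = 19  [[AB ⟂ BC ⇒ -1/2x-2y+91/2=0] ∩ [|A−(19, 18)|²=17]]
   so A = (15, 19)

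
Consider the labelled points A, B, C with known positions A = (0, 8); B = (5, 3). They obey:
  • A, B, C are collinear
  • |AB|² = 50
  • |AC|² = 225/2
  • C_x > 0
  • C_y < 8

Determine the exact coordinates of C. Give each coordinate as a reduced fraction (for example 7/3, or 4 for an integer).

1. C_x = 15/2  [[A, B, C are collinear ⇒ 5x+5y-40=0] ∩ [|C−(0, 8)|²=225/2]]
2. C_y = 1/2  [[A, B, C are collinear ⇒ 5x+5y-40=0] ∩ [|C−(0, 8)|²=225/2]]
   so C = (15/2, 1/2)

C = (15/2, 1/2)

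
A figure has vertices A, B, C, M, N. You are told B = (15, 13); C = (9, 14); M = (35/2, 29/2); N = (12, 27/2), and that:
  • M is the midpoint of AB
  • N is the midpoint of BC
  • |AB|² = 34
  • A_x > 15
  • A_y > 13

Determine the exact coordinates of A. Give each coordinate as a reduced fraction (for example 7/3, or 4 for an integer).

A = (20, 16)

1. A_x = 20  [A = 2·M−B = 2·(35/2, 29/2)−(15, 13)]
2. A_y = 16  [A = 2·M−B = 2·(35/2, 29/2)−(15, 13)]
   so A = (20, 16)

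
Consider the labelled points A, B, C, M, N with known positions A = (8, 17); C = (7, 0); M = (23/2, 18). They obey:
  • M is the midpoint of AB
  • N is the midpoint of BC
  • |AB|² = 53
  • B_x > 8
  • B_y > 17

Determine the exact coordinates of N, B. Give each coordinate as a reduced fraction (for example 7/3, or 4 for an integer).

1. B_x = 15  [B = 2·M−A = 2·(23/2, 18)−(8, 17)]
2. B_y = 19  [B = 2·M−A = 2·(23/2, 18)−(8, 17)]
   so B = (15, 19)
3. N_x = 11  [2·N = B+C = (15, 19)+(7, 0)]
4. N_y = 19/2  [2·N = B+C = (15, 19)+(7, 0)]
   so N = (11, 19/2)

N = (11, 19/2)
B = (15, 19)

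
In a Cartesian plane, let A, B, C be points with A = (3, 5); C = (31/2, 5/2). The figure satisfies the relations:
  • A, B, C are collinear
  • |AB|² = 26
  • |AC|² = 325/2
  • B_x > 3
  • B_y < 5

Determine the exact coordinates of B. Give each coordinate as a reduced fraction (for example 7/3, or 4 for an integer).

1. B_x = 8  [[A, B, C are collinear ⇒ -5/2x-25/2y+70=0] ∩ [|B−(3, 5)|²=26]]
2. B_y = 4  [[A, B, C are collinear ⇒ -5/2x-25/2y+70=0] ∩ [|B−(3, 5)|²=26]]
   so B = (8, 4)

B = (8, 4)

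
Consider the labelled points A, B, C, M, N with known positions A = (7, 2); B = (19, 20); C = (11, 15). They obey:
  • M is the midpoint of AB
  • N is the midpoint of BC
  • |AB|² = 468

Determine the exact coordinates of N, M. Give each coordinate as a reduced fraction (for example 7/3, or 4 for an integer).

N = (15, 35/2)
M = (13, 11)

1. M_x = 13  [2·M = A+B = (7, 2)+(19, 20)]
2. M_y = 11  [2·M = A+B = (7, 2)+(19, 20)]
   so M = (13, 11)
3. N_x = 15  [2·N = B+C = (19, 20)+(11, 15)]
4. N_y = 35/2  [2·N = B+C = (19, 20)+(11, 15)]
   so N = (15, 35/2)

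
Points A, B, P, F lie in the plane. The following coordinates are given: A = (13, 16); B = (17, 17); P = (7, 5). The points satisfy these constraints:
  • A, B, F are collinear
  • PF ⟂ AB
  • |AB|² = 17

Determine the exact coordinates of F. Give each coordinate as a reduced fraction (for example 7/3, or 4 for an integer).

1. F_x = 81/17  [[A, B, F are collinear ⇒ -1x+4y-51=0] ∩ [PF ⟂ AB ⇒ 4x+1y-33=0]]
2. F_y = 237/17  [[A, B, F are collinear ⇒ -1x+4y-51=0] ∩ [PF ⟂ AB ⇒ 4x+1y-33=0]]
   so F = (81/17, 237/17)

F = (81/17, 237/17)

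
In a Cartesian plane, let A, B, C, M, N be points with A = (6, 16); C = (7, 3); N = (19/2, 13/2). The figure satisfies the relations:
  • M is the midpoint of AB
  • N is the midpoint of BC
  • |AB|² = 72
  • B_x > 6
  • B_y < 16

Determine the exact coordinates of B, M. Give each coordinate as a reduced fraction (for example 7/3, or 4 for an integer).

B = (12, 10)
M = (9, 13)

1. B_x = 12  [B = 2·N−C = 2·(19/2, 13/2)−(7, 3)]
2. B_y = 10  [B = 2·N−C = 2·(19/2, 13/2)−(7, 3)]
   so B = (12, 10)
3. M_x = 9  [2·M = A+B = (6, 16)+(12, 10)]
4. M_y = 13  [2·M = A+B = (6, 16)+(12, 10)]
   so M = (9, 13)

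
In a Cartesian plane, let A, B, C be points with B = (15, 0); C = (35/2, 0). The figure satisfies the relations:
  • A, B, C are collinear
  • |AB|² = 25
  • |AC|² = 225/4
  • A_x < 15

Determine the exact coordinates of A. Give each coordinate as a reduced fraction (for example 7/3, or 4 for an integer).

A = (10, 0)

1. A_x = 10  [[A, B, C are collinear ⇒ 5/2y=0] ∩ [|A−(15, 0)|²=25]]
2. A_y = 0  [[A, B, C are collinear ⇒ 5/2y=0] ∩ [|A−(15, 0)|²=25]]
   so A = (10, 0)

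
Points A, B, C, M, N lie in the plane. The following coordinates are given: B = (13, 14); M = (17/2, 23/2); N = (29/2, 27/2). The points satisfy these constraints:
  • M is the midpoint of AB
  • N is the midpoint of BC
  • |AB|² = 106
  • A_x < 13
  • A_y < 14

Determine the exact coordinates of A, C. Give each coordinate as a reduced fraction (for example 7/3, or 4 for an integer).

A = (4, 9)
C = (16, 13)

1. A_x = 4  [A = 2·M−B = 2·(17/2, 23/2)−(13, 14)]
2. A_y = 9  [A = 2·M−B = 2·(17/2, 23/2)−(13, 14)]
   so A = (4, 9)
3. C_x = 16  [C = 2·N−B = 2·(29/2, 27/2)−(13, 14)]
4. C_y = 13  [C = 2·N−B = 2·(29/2, 27/2)−(13, 14)]
   so C = (16, 13)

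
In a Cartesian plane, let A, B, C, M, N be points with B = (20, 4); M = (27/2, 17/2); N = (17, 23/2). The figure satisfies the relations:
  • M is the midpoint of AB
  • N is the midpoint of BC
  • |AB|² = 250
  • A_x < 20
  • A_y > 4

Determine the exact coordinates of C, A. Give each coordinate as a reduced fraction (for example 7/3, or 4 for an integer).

C = (14, 19)
A = (7, 13)

1. A_x = 7  [A = 2·M−B = 2·(27/2, 17/2)−(20, 4)]
2. A_y = 13  [A = 2·M−B = 2·(27/2, 17/2)−(20, 4)]
   so A = (7, 13)
3. C_x = 14  [C = 2·N−B = 2·(17, 23/2)−(20, 4)]
4. C_y = 19  [C = 2·N−B = 2·(17, 23/2)−(20, 4)]
   so C = (14, 19)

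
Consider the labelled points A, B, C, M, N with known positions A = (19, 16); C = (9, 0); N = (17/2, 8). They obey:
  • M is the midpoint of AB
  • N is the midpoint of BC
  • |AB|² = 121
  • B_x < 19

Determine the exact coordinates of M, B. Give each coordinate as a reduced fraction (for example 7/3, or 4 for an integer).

1. B_x = 8  [B = 2·N−C = 2·(17/2, 8)−(9, 0)]
2. B_y = 16  [B = 2·N−C = 2·(17/2, 8)−(9, 0)]
   so B = (8, 16)
3. M_x = 27/2  [2·M = A+B = (19, 16)+(8, 16)]
4. M_y = 16  [2·M = A+B = (19, 16)+(8, 16)]
   so M = (27/2, 16)

M = (27/2, 16)
B = (8, 16)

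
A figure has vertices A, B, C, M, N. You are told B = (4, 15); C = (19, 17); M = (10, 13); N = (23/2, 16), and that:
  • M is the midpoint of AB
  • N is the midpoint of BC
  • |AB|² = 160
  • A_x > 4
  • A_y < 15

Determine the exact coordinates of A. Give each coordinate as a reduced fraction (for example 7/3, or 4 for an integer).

1. A_x = 16  [A = 2·M−B = 2·(10, 13)−(4, 15)]
2. A_y = 11  [A = 2·M−B = 2·(10, 13)−(4, 15)]
   so A = (16, 11)

A = (16, 11)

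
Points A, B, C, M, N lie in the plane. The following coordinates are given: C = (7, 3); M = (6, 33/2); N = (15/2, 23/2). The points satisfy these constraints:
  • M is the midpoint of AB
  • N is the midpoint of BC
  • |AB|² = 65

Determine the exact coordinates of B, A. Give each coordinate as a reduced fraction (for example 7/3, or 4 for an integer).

B = (8, 20)
A = (4, 13)

1. B_x = 8  [B = 2·N−C = 2·(15/2, 23/2)−(7, 3)]
2. B_y = 20  [B = 2·N−C = 2·(15/2, 23/2)−(7, 3)]
   so B = (8, 20)
3. A_x = 4  [A = 2·M−B = 2·(6, 33/2)−(8, 20)]
4. A_y = 13  [A = 2·M−B = 2·(6, 33/2)−(8, 20)]
   so A = (4, 13)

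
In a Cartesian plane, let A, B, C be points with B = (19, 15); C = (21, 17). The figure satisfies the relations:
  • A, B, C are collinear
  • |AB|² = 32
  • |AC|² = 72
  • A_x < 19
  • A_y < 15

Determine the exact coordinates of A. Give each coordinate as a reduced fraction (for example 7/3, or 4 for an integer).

A = (15, 11)

1. A_x = 15  [[A, B, C are collinear ⇒ -2x+2y+8=0] ∩ [|A−(19, 15)|²=32]]
2. A_y = 11  [[A, B, C are collinear ⇒ -2x+2y+8=0] ∩ [|A−(19, 15)|²=32]]
   so A = (15, 11)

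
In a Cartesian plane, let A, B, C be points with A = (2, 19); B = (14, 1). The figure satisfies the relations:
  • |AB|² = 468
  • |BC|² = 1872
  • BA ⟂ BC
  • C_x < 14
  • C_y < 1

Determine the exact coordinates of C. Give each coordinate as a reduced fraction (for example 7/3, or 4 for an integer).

C = (-22, -23)

1. C_x = -22  [[BA ⟂ BC ⇒ -12x+18y+150=0] ∩ [|C−(14, 1)|²=1872]]
2. C_y = -23  [[BA ⟂ BC ⇒ -12x+18y+150=0] ∩ [|C−(14, 1)|²=1872]]
   so C = (-22, -23)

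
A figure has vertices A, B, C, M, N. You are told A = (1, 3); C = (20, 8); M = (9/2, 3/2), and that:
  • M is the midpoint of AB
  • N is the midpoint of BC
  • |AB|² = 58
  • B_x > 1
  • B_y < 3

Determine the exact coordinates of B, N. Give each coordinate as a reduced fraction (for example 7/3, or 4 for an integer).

B = (8, 0)
N = (14, 4)

1. B_x = 8  [B = 2·M−A = 2·(9/2, 3/2)−(1, 3)]
2. B_y = 0  [B = 2·M−A = 2·(9/2, 3/2)−(1, 3)]
   so B = (8, 0)
3. N_x = 14  [2·N = B+C = (8, 0)+(20, 8)]
4. N_y = 4  [2·N = B+C = (8, 0)+(20, 8)]
   so N = (14, 4)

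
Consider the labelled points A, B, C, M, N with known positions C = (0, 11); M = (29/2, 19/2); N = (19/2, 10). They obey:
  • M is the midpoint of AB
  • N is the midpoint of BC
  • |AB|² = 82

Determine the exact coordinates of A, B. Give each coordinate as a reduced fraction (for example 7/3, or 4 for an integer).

A = (10, 10)
B = (19, 9)

1. B_x = 19  [B = 2·N−C = 2·(19/2, 10)−(0, 11)]
2. B_y = 9  [B = 2·N−C = 2·(19/2, 10)−(0, 11)]
   so B = (19, 9)
3. A_x = 10  [A = 2·M−B = 2·(29/2, 19/2)−(19, 9)]
4. A_y = 10  [A = 2·M−B = 2·(29/2, 19/2)−(19, 9)]
   so A = (10, 10)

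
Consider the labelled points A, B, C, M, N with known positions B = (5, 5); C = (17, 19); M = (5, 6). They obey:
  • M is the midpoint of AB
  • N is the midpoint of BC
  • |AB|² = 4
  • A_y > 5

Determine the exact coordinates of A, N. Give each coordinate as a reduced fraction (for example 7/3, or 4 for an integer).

1. A_x = 5  [A = 2·M−B = 2·(5, 6)−(5, 5)]
2. A_y = 7  [A = 2·M−B = 2·(5, 6)−(5, 5)]
   so A = (5, 7)
3. N_x = 11  [2·N = B+C = (5, 5)+(17, 19)]
4. N_y = 12  [2·N = B+C = (5, 5)+(17, 19)]
   so N = (11, 12)

A = (5, 7)
N = (11, 12)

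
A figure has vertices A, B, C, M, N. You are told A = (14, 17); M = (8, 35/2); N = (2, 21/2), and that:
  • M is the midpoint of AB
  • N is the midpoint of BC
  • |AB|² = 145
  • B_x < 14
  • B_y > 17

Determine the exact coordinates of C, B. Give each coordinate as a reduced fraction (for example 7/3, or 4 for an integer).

C = (2, 3)
B = (2, 18)

1. B_x = 2  [B = 2·M−A = 2·(8, 35/2)−(14, 17)]
2. B_y = 18  [B = 2·M−A = 2·(8, 35/2)−(14, 17)]
   so B = (2, 18)
3. C_x = 2  [C = 2·N−B = 2·(2, 21/2)−(2, 18)]
4. C_y = 3  [C = 2·N−B = 2·(2, 21/2)−(2, 18)]
   so C = (2, 3)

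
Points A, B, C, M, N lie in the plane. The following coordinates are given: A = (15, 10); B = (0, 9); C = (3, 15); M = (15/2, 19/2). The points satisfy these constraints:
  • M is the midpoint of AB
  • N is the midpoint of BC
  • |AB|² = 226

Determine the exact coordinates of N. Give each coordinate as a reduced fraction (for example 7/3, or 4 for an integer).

N = (3/2, 12)

1. N_x = 3/2  [2·N = B+C = (0, 9)+(3, 15)]
2. N_y = 12  [2·N = B+C = (0, 9)+(3, 15)]
   so N = (3/2, 12)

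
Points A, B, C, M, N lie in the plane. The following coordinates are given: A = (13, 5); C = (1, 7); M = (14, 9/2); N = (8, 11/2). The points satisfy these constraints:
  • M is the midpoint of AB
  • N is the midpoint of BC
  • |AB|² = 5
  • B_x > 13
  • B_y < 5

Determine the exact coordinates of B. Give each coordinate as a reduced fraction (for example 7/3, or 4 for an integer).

1. B_x = 15  [B = 2·M−A = 2·(14, 9/2)−(13, 5)]
2. B_y = 4  [B = 2·M−A = 2·(14, 9/2)−(13, 5)]
   so B = (15, 4)

B = (15, 4)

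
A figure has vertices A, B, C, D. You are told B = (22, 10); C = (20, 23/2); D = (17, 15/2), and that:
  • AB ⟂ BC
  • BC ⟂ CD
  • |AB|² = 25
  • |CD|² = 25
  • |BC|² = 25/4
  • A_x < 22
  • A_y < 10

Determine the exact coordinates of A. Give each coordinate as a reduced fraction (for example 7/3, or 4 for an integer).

A = (19, 6)

1. A_x = 19  [[AB ⟂ BC ⇒ 2x-3/2y-29=0] ∩ [|A−(22, 10)|²=25]]
2. A_y = 6  [[AB ⟂ BC ⇒ 2x-3/2y-29=0] ∩ [|A−(22, 10)|²=25]]
   so A = (19, 6)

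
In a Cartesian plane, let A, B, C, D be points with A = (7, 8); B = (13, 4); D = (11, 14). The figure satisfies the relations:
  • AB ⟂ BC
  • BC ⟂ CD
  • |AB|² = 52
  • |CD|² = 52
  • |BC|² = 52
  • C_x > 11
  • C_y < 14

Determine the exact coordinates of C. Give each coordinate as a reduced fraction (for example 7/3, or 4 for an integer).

C = (17, 10)

1. C_x = 17  [[AB ⟂ BC ⇒ 6x-4y-62=0] ∩ [|C−(11, 14)|²=52]]
2. C_y = 10  [[AB ⟂ BC ⇒ 6x-4y-62=0] ∩ [|C−(11, 14)|²=52]]
   so C = (17, 10)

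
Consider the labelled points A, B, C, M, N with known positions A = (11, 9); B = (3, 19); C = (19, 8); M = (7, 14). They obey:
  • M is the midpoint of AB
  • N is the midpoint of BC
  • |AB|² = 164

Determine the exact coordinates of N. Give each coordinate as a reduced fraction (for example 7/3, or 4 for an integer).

1. N_x = 11  [2·N = B+C = (3, 19)+(19, 8)]
2. N_y = 27/2  [2·N = B+C = (3, 19)+(19, 8)]
   so N = (11, 27/2)

N = (11, 27/2)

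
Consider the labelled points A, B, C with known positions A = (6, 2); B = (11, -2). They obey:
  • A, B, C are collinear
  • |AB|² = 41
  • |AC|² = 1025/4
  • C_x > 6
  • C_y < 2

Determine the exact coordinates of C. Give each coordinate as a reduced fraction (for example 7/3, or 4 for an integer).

1. C_x = 37/2  [[A, B, C are collinear ⇒ 4x+5y-34=0] ∩ [|C−(6, 2)|²=1025/4]]
2. C_y = -8  [[A, B, C are collinear ⇒ 4x+5y-34=0] ∩ [|C−(6, 2)|²=1025/4]]
   so C = (37/2, -8)

C = (37/2, -8)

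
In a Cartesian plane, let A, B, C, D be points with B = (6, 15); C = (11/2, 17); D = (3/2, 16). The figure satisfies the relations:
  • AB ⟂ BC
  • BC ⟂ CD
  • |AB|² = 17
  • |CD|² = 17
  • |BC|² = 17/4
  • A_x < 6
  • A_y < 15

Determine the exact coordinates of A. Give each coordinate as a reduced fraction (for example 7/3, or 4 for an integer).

A = (2, 14)

1. A_x = 2  [[AB ⟂ BC ⇒ 1/2x-2y+27=0] ∩ [|A−(6, 15)|²=17]]
2. A_y = 14  [[AB ⟂ BC ⇒ 1/2x-2y+27=0] ∩ [|A−(6, 15)|²=17]]
   so A = (2, 14)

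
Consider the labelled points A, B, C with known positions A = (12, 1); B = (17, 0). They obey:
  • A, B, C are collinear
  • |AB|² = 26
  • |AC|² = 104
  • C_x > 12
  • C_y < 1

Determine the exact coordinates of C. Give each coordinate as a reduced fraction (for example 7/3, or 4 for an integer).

1. C_x = 22  [[A, B, C are collinear ⇒ 1x+5y-17=0] ∩ [|C−(12, 1)|²=104]]
2. C_y = -1  [[A, B, C are collinear ⇒ 1x+5y-17=0] ∩ [|C−(12, 1)|²=104]]
   so C = (22, -1)

C = (22, -1)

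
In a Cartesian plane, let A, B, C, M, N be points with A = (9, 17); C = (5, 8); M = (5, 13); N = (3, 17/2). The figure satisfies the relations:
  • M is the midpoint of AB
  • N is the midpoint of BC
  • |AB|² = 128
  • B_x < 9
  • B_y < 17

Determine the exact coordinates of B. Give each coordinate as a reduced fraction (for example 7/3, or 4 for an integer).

1. B_x = 1  [B = 2·M−A = 2·(5, 13)−(9, 17)]
2. B_y = 9  [B = 2·M−A = 2·(5, 13)−(9, 17)]
   so B = (1, 9)

B = (1, 9)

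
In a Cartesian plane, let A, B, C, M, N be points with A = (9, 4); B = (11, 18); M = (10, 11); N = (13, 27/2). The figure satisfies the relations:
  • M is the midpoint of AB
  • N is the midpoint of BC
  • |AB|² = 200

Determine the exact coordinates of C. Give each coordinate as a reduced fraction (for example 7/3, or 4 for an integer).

1. C_x = 15  [C = 2·N−B = 2·(13, 27/2)−(11, 18)]
2. C_y = 9  [C = 2·N−B = 2·(13, 27/2)−(11, 18)]
   so C = (15, 9)

C = (15, 9)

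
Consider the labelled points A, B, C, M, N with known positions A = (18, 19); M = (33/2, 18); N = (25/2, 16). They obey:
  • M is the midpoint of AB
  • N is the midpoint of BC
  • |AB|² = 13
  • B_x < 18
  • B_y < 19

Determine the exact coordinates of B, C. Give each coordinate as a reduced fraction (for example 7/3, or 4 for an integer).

1. B_x = 15  [B = 2·M−A = 2·(33/2, 18)−(18, 19)]
2. B_y = 17  [B = 2·M−A = 2·(33/2, 18)−(18, 19)]
   so B = (15, 17)
3. C_x = 10  [C = 2·N−B = 2·(25/2, 16)−(15, 17)]
4. C_y = 15  [C = 2·N−B = 2·(25/2, 16)−(15, 17)]
   so C = (10, 15)

B = (15, 17)
C = (10, 15)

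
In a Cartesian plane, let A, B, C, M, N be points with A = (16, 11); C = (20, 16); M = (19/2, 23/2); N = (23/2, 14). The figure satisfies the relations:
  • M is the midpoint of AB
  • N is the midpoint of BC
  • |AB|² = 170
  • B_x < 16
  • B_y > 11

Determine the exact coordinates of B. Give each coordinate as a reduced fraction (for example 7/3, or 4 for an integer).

B = (3, 12)

1. B_x = 3  [B = 2·M−A = 2·(19/2, 23/2)−(16, 11)]
2. B_y = 12  [B = 2·M−A = 2·(19/2, 23/2)−(16, 11)]
   so B = (3, 12)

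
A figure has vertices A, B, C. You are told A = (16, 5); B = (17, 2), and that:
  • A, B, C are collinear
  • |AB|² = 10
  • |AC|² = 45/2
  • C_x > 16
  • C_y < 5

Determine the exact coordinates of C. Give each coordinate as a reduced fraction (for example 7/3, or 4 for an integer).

1. C_x = 35/2  [[A, B, C are collinear ⇒ 3x+1y-53=0] ∩ [|C−(16, 5)|²=45/2]]
2. C_y = 1/2  [[A, B, C are collinear ⇒ 3x+1y-53=0] ∩ [|C−(16, 5)|²=45/2]]
   so C = (35/2, 1/2)

C = (35/2, 1/2)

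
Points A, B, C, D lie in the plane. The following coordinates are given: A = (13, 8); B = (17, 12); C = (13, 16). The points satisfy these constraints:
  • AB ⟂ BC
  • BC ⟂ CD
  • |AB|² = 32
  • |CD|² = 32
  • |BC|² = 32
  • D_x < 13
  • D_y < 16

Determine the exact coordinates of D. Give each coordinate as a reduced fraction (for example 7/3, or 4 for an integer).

1. D_x = 9  [[BC ⟂ CD ⇒ -4x+4y-12=0] ∩ [|D−(13, 16)|²=32]]
2. D_y = 12  [[BC ⟂ CD ⇒ -4x+4y-12=0] ∩ [|D−(13, 16)|²=32]]
   so D = (9, 12)

D = (9, 12)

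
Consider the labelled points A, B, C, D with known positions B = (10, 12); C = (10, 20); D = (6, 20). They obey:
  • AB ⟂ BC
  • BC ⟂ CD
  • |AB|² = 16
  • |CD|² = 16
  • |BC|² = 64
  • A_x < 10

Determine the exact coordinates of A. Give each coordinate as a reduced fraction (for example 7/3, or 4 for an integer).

1. A_x = 6  [[AB ⟂ BC ⇒ -8y+96=0] ∩ [|A−(10, 12)|²=16]]
2. A_y = 12  [[AB ⟂ BC ⇒ -8y+96=0] ∩ [|A−(10, 12)|²=16]]
   so A = (6, 12)

A = (6, 12)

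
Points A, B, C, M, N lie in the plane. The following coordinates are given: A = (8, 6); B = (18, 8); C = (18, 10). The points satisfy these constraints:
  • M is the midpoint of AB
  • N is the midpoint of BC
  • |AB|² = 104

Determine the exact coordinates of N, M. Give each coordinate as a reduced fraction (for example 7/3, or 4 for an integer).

N = (18, 9)
M = (13, 7)

1. M_x = 13  [2·M = A+B = (8, 6)+(18, 8)]
2. M_y = 7  [2·M = A+B = (8, 6)+(18, 8)]
   so M = (13, 7)
3. N_x = 18  [2·N = B+C = (18, 8)+(18, 10)]
4. N_y = 9  [2·N = B+C = (18, 8)+(18, 10)]
   so N = (18, 9)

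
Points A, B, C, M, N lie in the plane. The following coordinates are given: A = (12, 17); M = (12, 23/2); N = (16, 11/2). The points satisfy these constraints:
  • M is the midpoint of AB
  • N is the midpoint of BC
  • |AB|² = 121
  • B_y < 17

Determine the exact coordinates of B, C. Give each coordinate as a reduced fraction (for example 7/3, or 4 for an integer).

1. B_x = 12  [B = 2·M−A = 2·(12, 23/2)−(12, 17)]
2. B_y = 6  [B = 2·M−A = 2·(12, 23/2)−(12, 17)]
   so B = (12, 6)
3. C_x = 20  [C = 2·N−B = 2·(16, 11/2)−(12, 6)]
4. C_y = 5  [C = 2·N−B = 2·(16, 11/2)−(12, 6)]
   so C = (20, 5)

B = (12, 6)
C = (20, 5)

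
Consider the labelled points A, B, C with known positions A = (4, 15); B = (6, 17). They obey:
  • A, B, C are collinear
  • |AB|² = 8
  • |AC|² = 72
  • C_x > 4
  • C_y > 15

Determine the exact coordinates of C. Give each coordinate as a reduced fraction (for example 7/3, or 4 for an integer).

1. C_x = 10  [[A, B, C are collinear ⇒ -2x+2y-22=0] ∩ [|C−(4, 15)|²=72]]
2. C_y = 21  [[A, B, C are collinear ⇒ -2x+2y-22=0] ∩ [|C−(4, 15)|²=72]]
   so C = (10, 21)

C = (10, 21)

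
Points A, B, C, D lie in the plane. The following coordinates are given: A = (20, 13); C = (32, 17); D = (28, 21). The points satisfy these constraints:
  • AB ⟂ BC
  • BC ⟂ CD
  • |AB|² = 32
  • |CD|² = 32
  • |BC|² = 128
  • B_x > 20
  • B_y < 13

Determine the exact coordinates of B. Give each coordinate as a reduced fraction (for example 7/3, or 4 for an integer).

B = (24, 9)

1. B_x = 24  [[BC ⟂ CD ⇒ 4x-4y-60=0] ∩ [|B−(20, 13)|²=32]]
2. B_y = 9  [[BC ⟂ CD ⇒ 4x-4y-60=0] ∩ [|B−(20, 13)|²=32]]
   so B = (24, 9)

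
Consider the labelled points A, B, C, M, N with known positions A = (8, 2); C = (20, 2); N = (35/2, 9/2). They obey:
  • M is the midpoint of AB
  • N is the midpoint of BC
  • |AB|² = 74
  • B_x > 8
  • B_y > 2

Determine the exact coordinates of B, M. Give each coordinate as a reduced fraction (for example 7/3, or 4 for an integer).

B = (15, 7)
M = (23/2, 9/2)

1. B_x = 15  [B = 2·N−C = 2·(35/2, 9/2)−(20, 2)]
2. B_y = 7  [B = 2·N−C = 2·(35/2, 9/2)−(20, 2)]
   so B = (15, 7)
3. M_x = 23/2  [2·M = A+B = (8, 2)+(15, 7)]
4. M_y = 9/2  [2·M = A+B = (8, 2)+(15, 7)]
   so M = (23/2, 9/2)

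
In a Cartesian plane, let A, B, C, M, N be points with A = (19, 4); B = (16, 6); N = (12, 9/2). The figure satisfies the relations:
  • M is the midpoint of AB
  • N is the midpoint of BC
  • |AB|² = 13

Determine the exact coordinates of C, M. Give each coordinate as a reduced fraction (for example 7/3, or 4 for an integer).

C = (8, 3)
M = (35/2, 5)

1. M_x = 35/2  [2·M = A+B = (19, 4)+(16, 6)]
2. M_y = 5  [2·M = A+B = (19, 4)+(16, 6)]
   so M = (35/2, 5)
3. C_x = 8  [C = 2·N−B = 2·(12, 9/2)−(16, 6)]
4. C_y = 3  [C = 2·N−B = 2·(12, 9/2)−(16, 6)]
   so C = (8, 3)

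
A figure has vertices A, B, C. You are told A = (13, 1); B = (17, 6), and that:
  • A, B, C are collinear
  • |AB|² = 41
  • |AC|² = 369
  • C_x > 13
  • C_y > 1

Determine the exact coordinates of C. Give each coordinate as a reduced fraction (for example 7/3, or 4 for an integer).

1. C_x = 25  [[A, B, C are collinear ⇒ -5x+4y+61=0] ∩ [|C−(13, 1)|²=369]]
2. C_y = 16  [[A, B, C are collinear ⇒ -5x+4y+61=0] ∩ [|C−(13, 1)|²=369]]
   so C = (25, 16)

C = (25, 16)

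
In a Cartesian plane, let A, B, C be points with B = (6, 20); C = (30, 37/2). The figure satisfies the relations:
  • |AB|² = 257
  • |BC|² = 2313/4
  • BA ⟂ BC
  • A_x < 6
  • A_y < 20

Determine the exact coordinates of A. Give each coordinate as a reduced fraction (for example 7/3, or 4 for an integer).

A = (5, 4)

1. A_x = 5  [[BA ⟂ BC ⇒ 24x-3/2y-114=0] ∩ [|A−(6, 20)|²=257]]
2. A_y = 4  [[BA ⟂ BC ⇒ 24x-3/2y-114=0] ∩ [|A−(6, 20)|²=257]]
   so A = (5, 4)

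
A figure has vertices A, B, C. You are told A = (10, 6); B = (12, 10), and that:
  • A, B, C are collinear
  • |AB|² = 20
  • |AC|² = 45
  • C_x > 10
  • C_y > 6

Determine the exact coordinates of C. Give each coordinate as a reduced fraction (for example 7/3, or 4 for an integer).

C = (13, 12)

1. C_x = 13  [[A, B, C are collinear ⇒ -4x+2y+28=0] ∩ [|C−(10, 6)|²=45]]
2. C_y = 12  [[A, B, C are collinear ⇒ -4x+2y+28=0] ∩ [|C−(10, 6)|²=45]]
   so C = (13, 12)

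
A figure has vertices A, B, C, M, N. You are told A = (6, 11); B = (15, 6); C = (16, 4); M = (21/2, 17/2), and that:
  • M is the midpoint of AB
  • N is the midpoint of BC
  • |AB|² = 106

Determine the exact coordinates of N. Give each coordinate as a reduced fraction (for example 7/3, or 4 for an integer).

N = (31/2, 5)

1. N_x = 31/2  [2·N = B+C = (15, 6)+(16, 4)]
2. N_y = 5  [2·N = B+C = (15, 6)+(16, 4)]
   so N = (31/2, 5)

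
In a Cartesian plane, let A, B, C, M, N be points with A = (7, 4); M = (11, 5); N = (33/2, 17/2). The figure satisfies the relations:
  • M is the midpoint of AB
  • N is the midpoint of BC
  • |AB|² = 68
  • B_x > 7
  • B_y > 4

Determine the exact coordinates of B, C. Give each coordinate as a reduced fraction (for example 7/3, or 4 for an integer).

1. B_x = 15  [B = 2·M−A = 2·(11, 5)−(7, 4)]
2. B_y = 6  [B = 2·M−A = 2·(11, 5)−(7, 4)]
   so B = (15, 6)
3. C_x = 18  [C = 2·N−B = 2·(33/2, 17/2)−(15, 6)]
4. C_y = 11  [C = 2·N−B = 2·(33/2, 17/2)−(15, 6)]
   so C = (18, 11)

B = (15, 6)
C = (18, 11)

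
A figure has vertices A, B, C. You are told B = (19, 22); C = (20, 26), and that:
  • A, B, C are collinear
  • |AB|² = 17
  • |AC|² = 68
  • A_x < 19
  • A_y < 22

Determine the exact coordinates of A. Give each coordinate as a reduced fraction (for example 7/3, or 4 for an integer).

A = (18, 18)

1. A_x = 18  [[A, B, C are collinear ⇒ -4x+1y+54=0] ∩ [|A−(19, 22)|²=17]]
2. A_y = 18  [[A, B, C are collinear ⇒ -4x+1y+54=0] ∩ [|A−(19, 22)|²=17]]
   so A = (18, 18)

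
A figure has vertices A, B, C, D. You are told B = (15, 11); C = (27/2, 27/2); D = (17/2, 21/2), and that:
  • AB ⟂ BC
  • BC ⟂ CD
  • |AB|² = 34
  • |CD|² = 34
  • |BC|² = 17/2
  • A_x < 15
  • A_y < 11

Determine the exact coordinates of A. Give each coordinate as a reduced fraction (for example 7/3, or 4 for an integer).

1. A_x = 10  [[AB ⟂ BC ⇒ 3/2x-5/2y+5=0] ∩ [|A−(15, 11)|²=34]]
2. A_y = 8  [[AB ⟂ BC ⇒ 3/2x-5/2y+5=0] ∩ [|A−(15, 11)|²=34]]
   so A = (10, 8)

A = (10, 8)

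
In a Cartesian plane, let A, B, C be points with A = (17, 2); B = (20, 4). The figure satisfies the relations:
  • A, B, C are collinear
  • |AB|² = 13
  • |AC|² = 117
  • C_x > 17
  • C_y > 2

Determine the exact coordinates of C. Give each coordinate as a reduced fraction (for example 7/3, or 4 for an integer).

1. C_x = 26  [[A, B, C are collinear ⇒ -2x+3y+28=0] ∩ [|C−(17, 2)|²=117]]
2. C_y = 8  [[A, B, C are collinear ⇒ -2x+3y+28=0] ∩ [|C−(17, 2)|²=117]]
   so C = (26, 8)

C = (26, 8)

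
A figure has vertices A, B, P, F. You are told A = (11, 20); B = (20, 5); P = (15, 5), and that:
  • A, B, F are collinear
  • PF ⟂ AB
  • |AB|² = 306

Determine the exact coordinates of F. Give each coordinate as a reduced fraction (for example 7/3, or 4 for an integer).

F = (635/34, 245/34)

1. F_x = 635/34  [[A, B, F are collinear ⇒ 15x+9y-345=0] ∩ [PF ⟂ AB ⇒ 9x-15y-60=0]]
2. F_y = 245/34  [[A, B, F are collinear ⇒ 15x+9y-345=0] ∩ [PF ⟂ AB ⇒ 9x-15y-60=0]]
   so F = (635/34, 245/34)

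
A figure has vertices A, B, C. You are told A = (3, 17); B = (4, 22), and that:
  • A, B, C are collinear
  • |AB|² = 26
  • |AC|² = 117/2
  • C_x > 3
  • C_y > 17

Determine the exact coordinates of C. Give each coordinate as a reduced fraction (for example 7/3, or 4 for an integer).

C = (9/2, 49/2)

1. C_x = 9/2  [[A, B, C are collinear ⇒ -5x+1y-2=0] ∩ [|C−(3, 17)|²=117/2]]
2. C_y = 49/2  [[A, B, C are collinear ⇒ -5x+1y-2=0] ∩ [|C−(3, 17)|²=117/2]]
   so C = (9/2, 49/2)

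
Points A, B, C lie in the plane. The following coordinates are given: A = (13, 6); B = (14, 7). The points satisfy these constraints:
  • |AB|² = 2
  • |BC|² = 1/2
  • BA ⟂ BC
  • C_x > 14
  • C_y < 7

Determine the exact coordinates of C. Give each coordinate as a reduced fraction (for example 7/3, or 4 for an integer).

1. C_x = 29/2  [[BA ⟂ BC ⇒ -1x-1y+21=0] ∩ [|C−(14, 7)|²=1/2]]
2. C_y = 13/2  [[BA ⟂ BC ⇒ -1x-1y+21=0] ∩ [|C−(14, 7)|²=1/2]]
   so C = (29/2, 13/2)

C = (29/2, 13/2)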